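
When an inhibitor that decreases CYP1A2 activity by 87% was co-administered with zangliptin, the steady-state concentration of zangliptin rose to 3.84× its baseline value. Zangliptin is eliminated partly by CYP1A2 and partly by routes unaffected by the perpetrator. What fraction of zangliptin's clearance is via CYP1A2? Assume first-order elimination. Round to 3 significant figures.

Let fm be the CYP1A2 fraction. New clearance relative to baseline = fm × 0.13 + (1 − fm).
Steady-state concentration ratio = 1 / (new CL fraction), so new CL fraction = 1 / 3.84 = 0.2604.
fm × 0.13 + 1 − fm = 0.2604  ⇒  fm × (0.13 − 1) = −0.7396  ⇒  fm = 0.850.

0.850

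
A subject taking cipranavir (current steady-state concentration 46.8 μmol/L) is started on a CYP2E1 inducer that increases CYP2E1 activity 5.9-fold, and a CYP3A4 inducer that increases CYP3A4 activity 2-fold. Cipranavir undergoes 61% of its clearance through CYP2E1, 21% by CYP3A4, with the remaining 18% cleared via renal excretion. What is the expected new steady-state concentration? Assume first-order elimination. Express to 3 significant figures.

11.1 μmol/L

The CYP2E1 pathway (61% of clearance) increases to 5.9× activity: 0.61 × 5.9 = 3.599.
The CYP3A4 pathway (21% of clearance) is boosted to 2× activity: 0.21 × 2 = 0.42.
The remaining 18% of clearance is unaffected.
CL_new/CL_old = 3.599 + 0.42 + 0.18 = 4.199.
Steady-state concentration ∝ 1/CL: new value = 46.8 / 4.199 = 11.1 μmol/L.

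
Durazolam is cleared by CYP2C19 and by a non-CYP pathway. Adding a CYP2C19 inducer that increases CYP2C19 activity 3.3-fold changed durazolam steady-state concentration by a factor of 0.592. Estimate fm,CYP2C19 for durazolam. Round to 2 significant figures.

0.30

Write x for the fraction cleared via CYP2C19. The observed steady-state concentration change means clearance rose to 1/0.592 = 1.689 of baseline.
Only the CYP2C19 route changed, so 1.689 = x·3.3 + (1 − x), giving x = 0.30.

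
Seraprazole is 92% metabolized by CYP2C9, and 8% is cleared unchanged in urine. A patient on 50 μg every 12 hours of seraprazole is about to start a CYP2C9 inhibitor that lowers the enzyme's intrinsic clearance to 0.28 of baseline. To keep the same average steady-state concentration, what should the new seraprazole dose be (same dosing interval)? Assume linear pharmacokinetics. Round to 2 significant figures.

The CYP2C9 pathway (92% of clearance) is reduced to 0.28× activity: 0.92 × 0.28 = 0.2576.
The remaining 8% of clearance is unaffected.
CL_new/CL_old = 0.2576 + 0.08 = 0.3376.
Css,avg = (dose rate)/CL, so holding Css fixed requires dose ∝ CL: 50 × 0.3376 = 17 μg.

17 μg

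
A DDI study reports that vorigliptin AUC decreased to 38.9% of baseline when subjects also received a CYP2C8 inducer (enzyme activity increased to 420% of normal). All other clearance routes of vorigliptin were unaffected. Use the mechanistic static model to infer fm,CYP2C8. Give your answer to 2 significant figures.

0.49

Write x for the fraction cleared via CYP2C8. The observed AUC change means clearance rose to 1/0.389 = 2.571 of baseline.
Only the CYP2C8 route changed, so 2.571 = x·4.2 + (1 − x), giving x = 0.49.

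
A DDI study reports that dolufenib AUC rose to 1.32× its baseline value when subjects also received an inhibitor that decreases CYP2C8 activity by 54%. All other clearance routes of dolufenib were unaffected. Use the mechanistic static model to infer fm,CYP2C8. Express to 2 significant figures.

0.45

Let x = fm,CYP2C8. Because AUC ∝ 1/CL, relative clearance fell to 1/1.32 = 0.7576.
Setting x·0.46 + (1 − x) = 0.7576 and solving: x = (0.7576 − 1)/(0.46 − 1) = 0.45.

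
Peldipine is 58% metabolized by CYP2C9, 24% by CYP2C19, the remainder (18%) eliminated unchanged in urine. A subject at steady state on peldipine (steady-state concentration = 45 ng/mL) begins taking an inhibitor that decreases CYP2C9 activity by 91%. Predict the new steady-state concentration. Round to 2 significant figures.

95 ng/mL

CYP2C9: 0.58 × 0.09 = 0.0522
CYP2C19: 0.24 (unchanged)
Other: 0.18 (unchanged)
CL_new/CL_old = 0.0522 + 0.24 + 0.18 = 0.4722.
Steady-state concentration ∝ 1/CL, so new value = 45 / 0.4722 = 95 ng/mL.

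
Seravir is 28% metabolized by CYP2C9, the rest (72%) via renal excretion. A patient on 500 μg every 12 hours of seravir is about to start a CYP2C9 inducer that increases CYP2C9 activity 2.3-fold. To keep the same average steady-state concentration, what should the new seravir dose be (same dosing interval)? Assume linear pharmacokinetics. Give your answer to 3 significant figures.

682 μg

CYP2C9: 0.28 × 2.3 = 0.644
Other: 0.72 (unchanged)
New clearance relative to baseline: 0.644 + 0.72 = 1.364.
Css,avg = (dose rate)/CL, so holding Css fixed requires dose ∝ CL: 500 × 1.364 = 682 μg.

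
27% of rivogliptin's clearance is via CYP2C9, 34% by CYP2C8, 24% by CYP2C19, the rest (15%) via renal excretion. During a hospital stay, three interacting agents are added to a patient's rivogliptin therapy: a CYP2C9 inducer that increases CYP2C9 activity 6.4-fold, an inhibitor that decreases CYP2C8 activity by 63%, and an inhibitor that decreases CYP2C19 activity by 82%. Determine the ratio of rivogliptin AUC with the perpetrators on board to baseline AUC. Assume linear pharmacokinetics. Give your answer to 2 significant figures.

The CYP2C9 pathway (27% of clearance) is boosted to 6.4× activity: 0.27 × 6.4 = 1.728.
The CYP2C8 pathway (34% of clearance) drops to 0.37× activity: 0.34 × 0.37 = 0.1258.
The CYP2C19 pathway (24% of clearance) falls to 0.18× activity: 0.24 × 0.18 = 0.0432.
Non-CYP routes (15%) are unchanged.
CL_new/CL_old = 1.728 + 0.1258 + 0.0432 + 0.15 = 2.047.
Because AUC varies inversely with clearance, the combined effect is 1 / 2.047 = 0.49.

0.49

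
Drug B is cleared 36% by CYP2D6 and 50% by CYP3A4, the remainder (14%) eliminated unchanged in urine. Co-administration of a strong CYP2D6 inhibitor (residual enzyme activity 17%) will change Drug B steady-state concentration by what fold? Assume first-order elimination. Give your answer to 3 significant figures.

1.43

The CYP2D6 pathway (36% of clearance) is reduced to 0.17× activity: 0.36 × 0.17 = 0.0612.
CYP3A4 (50%) and the residual 14% are unaffected.
Relative clearance = 0.0612 + 0.5 + 0.14 = 0.7012.
Steady-state concentration is inversely proportional to clearance, so the fold-change is 1 / 0.7012 = 1.43.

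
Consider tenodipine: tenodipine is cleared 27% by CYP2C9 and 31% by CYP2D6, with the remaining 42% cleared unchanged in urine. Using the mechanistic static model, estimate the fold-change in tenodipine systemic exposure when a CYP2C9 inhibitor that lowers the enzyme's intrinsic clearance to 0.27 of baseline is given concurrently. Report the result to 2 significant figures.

1.2

The CYP2C9 pathway (27% of clearance) drops to 0.27× activity: 0.27 × 0.27 = 0.0729.
CYP2D6 (31%) and the residual 42% are unaffected.
CL_new/CL_old = 0.0729 + 0.31 + 0.42 = 0.8029.
Systemic exposure is inversely proportional to clearance, so the fold-change is 1 / 0.8029 = 1.2.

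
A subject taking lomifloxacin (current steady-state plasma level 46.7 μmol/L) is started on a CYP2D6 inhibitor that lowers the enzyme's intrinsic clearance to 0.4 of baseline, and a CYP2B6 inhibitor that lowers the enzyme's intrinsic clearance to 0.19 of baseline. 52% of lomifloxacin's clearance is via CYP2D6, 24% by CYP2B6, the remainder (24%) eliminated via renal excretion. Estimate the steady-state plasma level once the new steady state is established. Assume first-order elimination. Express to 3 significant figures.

94.6 μmol/L

CYP2D6: 0.52 × 0.4 = 0.208
CYP2B6: 0.24 × 0.19 = 0.0456
Other: 0.24 (unchanged)
CL_new/CL_old = 0.208 + 0.0456 + 0.24 = 0.4936.
Dividing the baseline by the relative clearance: 46.7 / 0.4936 = 94.6 μmol/L.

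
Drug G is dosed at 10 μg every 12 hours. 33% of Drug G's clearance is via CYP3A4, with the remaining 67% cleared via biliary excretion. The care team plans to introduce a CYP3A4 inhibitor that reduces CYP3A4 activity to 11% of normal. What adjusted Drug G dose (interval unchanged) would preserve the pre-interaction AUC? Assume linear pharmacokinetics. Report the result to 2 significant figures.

The CYP3A4 pathway (33% of clearance) falls to 0.11× activity: 0.33 × 0.11 = 0.0363.
Non-CYP routes (67%) are unchanged.
Relative clearance = 0.0363 + 0.67 = 0.7063.
Css,avg = (dose rate)/CL, so holding Css fixed requires dose ∝ CL: 10 × 0.7063 = 7.1 μg.

7.1 μg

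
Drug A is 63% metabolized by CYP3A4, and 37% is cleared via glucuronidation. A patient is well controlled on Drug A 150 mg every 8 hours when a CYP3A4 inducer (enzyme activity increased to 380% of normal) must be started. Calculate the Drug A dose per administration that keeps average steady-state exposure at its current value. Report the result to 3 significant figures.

The CYP3A4 pathway (63% of clearance) is boosted to 3.8× activity: 0.63 × 3.8 = 2.394.
Non-CYP routes (37%) are unchanged.
Relative clearance = 2.394 + 0.37 = 2.764.
Css,avg = (dose rate)/CL, so holding Css fixed requires dose ∝ CL: 150 × 2.764 = 415 mg.

415 mg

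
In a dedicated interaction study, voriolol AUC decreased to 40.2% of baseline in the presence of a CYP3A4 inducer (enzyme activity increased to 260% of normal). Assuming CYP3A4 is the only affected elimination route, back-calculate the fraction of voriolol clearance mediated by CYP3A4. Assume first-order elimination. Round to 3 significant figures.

Let x = fm,CYP3A4. Because AUC ∝ 1/CL, relative clearance rose to 1/0.402 = 2.488.
Only the CYP3A4 route changed, so 2.488 = x·2.6 + (1 − x), giving x = 0.930.

0.930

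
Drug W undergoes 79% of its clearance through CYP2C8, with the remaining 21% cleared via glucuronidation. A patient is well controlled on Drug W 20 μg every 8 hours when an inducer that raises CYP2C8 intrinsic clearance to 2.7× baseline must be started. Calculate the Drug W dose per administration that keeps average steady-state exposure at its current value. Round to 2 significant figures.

47 μg

CYP2C8: 0.79 × 2.7 = 2.133
Other: 0.21 (unchanged)
New clearance relative to baseline: 2.133 + 0.21 = 2.343.
To maintain the same steady-state level, dose must scale with clearance: new dose = 20 × 2.343 = 47 μg.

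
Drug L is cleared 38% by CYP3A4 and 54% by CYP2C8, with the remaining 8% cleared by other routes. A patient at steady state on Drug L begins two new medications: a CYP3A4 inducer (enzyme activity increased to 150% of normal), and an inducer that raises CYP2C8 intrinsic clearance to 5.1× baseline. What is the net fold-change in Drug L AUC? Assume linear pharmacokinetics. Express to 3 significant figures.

CYP3A4: 0.38 × 1.5 = 0.57
CYP2C8: 0.54 × 5.1 = 2.754
Other: 0.08 (unchanged)
CL_new/CL_old = 0.57 + 2.754 + 0.08 = 3.404.
AUC ∝ 1/CL: fold-change = 1 / 3.404 = 0.294.

0.294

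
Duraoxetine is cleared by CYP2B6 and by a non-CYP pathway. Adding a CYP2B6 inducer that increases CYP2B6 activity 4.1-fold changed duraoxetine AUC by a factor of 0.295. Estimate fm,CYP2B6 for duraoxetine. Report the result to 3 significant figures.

Let x = fm,CYP2B6. Because AUC ∝ 1/CL, relative clearance rose to 1/0.295 = 3.39.
Only the CYP2B6 route changed, so 3.39 = x·4.1 + (1 − x), giving x = 0.771.

0.771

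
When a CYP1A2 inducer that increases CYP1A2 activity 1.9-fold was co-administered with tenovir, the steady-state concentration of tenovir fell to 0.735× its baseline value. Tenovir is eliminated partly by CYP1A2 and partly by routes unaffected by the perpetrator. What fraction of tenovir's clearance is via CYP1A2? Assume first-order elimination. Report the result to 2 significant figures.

0.40

CL'/CL = 1 / 0.735 = 1.361
1.9·fm + (1 − fm) = 1.361
fm = (1.361 − 1) / (1.9 − 1) = 0.40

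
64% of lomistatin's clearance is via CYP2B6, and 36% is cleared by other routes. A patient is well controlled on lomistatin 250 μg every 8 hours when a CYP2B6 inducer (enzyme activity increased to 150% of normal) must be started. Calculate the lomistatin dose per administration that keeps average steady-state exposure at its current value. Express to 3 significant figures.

The CYP2B6 pathway (64% of clearance) increases to 1.5× activity: 0.64 × 1.5 = 0.96.
Non-CYP routes (36%) are unchanged.
Relative clearance = 0.96 + 0.36 = 1.32.
Exposure is unchanged when dose changes in proportion to clearance. New dose = 250 μg × 1.32 = 330 μg.

330 μg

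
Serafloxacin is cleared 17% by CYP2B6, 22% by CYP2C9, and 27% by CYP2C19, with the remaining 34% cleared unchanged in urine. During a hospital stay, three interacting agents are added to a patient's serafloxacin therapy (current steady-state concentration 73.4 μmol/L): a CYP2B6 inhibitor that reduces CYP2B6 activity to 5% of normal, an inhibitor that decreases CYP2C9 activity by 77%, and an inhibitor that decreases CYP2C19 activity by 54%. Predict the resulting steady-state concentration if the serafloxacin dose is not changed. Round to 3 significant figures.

The CYP2B6 pathway (17% of clearance) falls to 0.05× activity: 0.17 × 0.05 = 0.0085.
The CYP2C9 pathway (22% of clearance) drops to 0.23× activity: 0.22 × 0.23 = 0.0506.
The CYP2C19 pathway (27% of clearance) falls to 0.46× activity: 0.27 × 0.46 = 0.1242.
The remaining 34% of clearance is unaffected.
Relative clearance = 0.0085 + 0.0506 + 0.1242 + 0.34 = 0.5233.
Dividing the baseline by the relative clearance: 73.4 / 0.5233 = 140 μmol/L.

140 μmol/L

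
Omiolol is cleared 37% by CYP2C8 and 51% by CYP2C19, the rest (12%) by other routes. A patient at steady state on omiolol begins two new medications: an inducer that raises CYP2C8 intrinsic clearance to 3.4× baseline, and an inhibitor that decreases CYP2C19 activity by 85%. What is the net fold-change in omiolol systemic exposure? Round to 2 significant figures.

CYP2C8: 0.37 × 3.4 = 1.258
CYP2C19: 0.51 × 0.15 = 0.0765
Other: 0.12 (unchanged)
Relative clearance = 1.258 + 0.0765 + 0.12 = 1.4545.
Because systemic exposure varies inversely with clearance, the combined effect is 1 / 1.4545 = 0.69.

0.69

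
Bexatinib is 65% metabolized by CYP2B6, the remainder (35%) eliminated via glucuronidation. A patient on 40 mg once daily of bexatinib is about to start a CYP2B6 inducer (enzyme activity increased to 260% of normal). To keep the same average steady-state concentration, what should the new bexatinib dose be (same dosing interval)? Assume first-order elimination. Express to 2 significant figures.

82 mg

CYP2B6: 0.65 × 2.6 = 1.69
Other: 0.35 (unchanged)
Relative clearance = 1.69 + 0.35 = 2.04.
To maintain the same steady-state level, dose must scale with clearance: new dose = 40 × 2.04 = 82 mg.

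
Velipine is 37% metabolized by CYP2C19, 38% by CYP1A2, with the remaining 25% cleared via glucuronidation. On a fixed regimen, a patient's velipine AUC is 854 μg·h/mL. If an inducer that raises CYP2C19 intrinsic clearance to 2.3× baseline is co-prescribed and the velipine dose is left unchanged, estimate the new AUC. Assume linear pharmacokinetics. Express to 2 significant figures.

The CYP2C19 pathway (37% of clearance) increases to 2.3× activity: 0.37 × 2.3 = 0.851.
CYP1A2 (38%) and the residual 25% are unaffected.
CL_new/CL_old = 0.851 + 0.38 + 0.25 = 1.481.
New AUC = baseline ÷ relative clearance = 854 / 1.481 = 5.8 × 10² μg·h/mL.

5.8 × 10² μg·h/mL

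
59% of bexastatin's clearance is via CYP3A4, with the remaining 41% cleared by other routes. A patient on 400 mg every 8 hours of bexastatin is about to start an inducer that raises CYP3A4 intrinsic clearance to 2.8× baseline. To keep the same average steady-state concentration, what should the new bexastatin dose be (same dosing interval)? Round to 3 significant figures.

The CYP3A4 pathway (59% of clearance) is boosted to 2.8× activity: 0.59 × 2.8 = 1.652.
Non-CYP routes (41%) are unchanged.
Relative clearance = 1.652 + 0.41 = 2.062.
To maintain the same steady-state level, dose must scale with clearance: new dose = 400 × 2.062 = 825 mg.

825 mg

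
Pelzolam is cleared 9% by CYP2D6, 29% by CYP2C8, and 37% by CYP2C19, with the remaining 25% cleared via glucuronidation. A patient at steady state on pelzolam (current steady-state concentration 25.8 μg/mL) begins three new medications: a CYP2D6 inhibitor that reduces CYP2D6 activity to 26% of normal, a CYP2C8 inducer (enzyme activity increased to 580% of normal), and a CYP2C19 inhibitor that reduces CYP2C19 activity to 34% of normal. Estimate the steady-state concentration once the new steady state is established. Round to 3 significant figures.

12.4 μg/mL

CYP2D6: 0.09 × 0.26 = 0.0234
CYP2C8: 0.29 × 5.8 = 1.682
CYP2C19: 0.37 × 0.34 = 0.1258
Other: 0.25 (unchanged)
Relative clearance = 0.0234 + 1.682 + 0.1258 + 0.25 = 2.0812.
Steady-state concentration ∝ 1/CL: new value = 25.8 / 2.0812 = 12.4 μg/mL.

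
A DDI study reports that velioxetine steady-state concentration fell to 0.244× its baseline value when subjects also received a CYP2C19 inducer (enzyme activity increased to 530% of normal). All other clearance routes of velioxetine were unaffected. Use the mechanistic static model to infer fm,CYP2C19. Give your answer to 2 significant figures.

0.72

CL'/CL = 1 / 0.244 = 4.098
5.3·fm + (1 − fm) = 4.098
fm = (4.098 − 1) / (5.3 − 1) = 0.72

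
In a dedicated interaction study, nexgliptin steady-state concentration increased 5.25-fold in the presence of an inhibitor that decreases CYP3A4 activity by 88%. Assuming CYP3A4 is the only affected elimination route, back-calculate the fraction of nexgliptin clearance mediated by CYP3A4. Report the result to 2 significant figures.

Let x = fm,CYP3A4. Because steady-state concentration ∝ 1/CL, relative clearance fell to 1/5.25 = 0.1905.
Only the CYP3A4 route changed, so 0.1905 = x·0.12 + (1 − x), giving x = 0.92.

0.92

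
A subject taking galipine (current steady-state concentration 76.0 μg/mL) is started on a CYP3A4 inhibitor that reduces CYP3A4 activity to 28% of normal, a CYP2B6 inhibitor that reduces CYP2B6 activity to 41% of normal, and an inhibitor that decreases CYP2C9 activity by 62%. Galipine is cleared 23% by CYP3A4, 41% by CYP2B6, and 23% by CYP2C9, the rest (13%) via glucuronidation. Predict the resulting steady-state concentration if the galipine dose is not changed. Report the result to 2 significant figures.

The CYP3A4 pathway (23% of clearance) falls to 0.28× activity: 0.23 × 0.28 = 0.0644.
The CYP2B6 pathway (41% of clearance) falls to 0.41× activity: 0.41 × 0.41 = 0.1681.
The CYP2C9 pathway (23% of clearance) is reduced to 0.38× activity: 0.23 × 0.38 = 0.0874.
Non-CYP routes (13%) are unchanged.
New clearance relative to baseline: 0.0644 + 0.1681 + 0.0874 + 0.13 = 0.4499.
New steady-state concentration = 76.0 / 0.4499 = 1.7 × 10² μg/mL (concentration scales inversely with clearance).

1.7 × 10² μg/mL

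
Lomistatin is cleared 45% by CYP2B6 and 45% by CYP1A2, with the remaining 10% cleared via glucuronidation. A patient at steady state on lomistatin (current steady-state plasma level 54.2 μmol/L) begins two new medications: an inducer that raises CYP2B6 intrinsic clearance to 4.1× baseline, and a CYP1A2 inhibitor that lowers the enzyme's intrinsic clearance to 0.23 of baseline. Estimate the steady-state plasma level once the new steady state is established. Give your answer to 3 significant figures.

26.5 μmol/L

CYP2B6: 0.45 × 4.1 = 1.845
CYP1A2: 0.45 × 0.23 = 0.1035
Other: 0.1 (unchanged)
New clearance relative to baseline: 1.845 + 0.1035 + 0.1 = 2.0485.
Steady-state plasma level ∝ 1/CL: new value = 54.2 / 2.0485 = 26.5 μmol/L.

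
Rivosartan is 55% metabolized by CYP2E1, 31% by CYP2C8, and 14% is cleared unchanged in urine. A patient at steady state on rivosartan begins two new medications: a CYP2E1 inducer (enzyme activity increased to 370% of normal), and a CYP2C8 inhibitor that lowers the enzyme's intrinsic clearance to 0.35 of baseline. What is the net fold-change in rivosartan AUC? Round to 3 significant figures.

CYP2E1: 0.55 × 3.7 = 2.035
CYP2C8: 0.31 × 0.35 = 0.1085
Other: 0.14 (unchanged)
Relative clearance = 2.035 + 0.1085 + 0.14 = 2.2835.
Because AUC varies inversely with clearance, the combined effect is 1 / 2.2835 = 0.438.

0.438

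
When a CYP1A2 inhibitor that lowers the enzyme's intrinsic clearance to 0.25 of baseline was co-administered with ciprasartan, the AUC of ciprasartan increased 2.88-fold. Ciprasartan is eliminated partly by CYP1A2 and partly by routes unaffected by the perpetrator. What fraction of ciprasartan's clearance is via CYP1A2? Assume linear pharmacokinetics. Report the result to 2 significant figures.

0.87

Write x for the fraction cleared via CYP1A2. The observed AUC change means clearance fell to 1/2.88 = 0.3472 of baseline.
Setting x·0.25 + (1 − x) = 0.3472 and solving: x = (0.3472 − 1)/(0.25 − 1) = 0.87.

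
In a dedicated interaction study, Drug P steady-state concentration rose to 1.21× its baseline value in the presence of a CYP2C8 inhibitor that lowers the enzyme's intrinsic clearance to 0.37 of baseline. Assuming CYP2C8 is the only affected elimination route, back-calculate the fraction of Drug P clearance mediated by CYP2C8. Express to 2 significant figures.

CL'/CL = 1 / 1.21 = 0.8264
0.37·fm + (1 − fm) = 0.8264
fm = (0.8264 − 1) / (0.37 − 1) = 0.28

0.28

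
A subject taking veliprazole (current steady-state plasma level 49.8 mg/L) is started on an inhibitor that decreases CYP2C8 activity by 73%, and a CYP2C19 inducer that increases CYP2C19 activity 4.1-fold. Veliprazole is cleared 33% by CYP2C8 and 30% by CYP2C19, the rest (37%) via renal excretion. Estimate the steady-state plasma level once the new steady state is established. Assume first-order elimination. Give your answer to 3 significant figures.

29.5 mg/L

The CYP2C8 pathway (33% of clearance) is reduced to 0.27× activity: 0.33 × 0.27 = 0.0891.
The CYP2C19 pathway (30% of clearance) rises to 4.1× activity: 0.3 × 4.1 = 1.23.
The remaining 37% of clearance is unaffected.
CL_new/CL_old = 0.0891 + 1.23 + 0.37 = 1.6891.
New steady-state plasma level = 49.8 / 1.6891 = 29.5 mg/L (concentration scales inversely with clearance).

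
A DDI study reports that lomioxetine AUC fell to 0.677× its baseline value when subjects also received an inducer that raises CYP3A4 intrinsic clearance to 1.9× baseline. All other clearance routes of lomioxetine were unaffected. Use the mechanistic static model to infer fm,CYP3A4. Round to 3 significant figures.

0.530

Call the CYP3A4 fraction fm. After the interaction, CL_new/CL_old = fm × 1.9 + (1 − fm).
AUC ratio = 1 / (new CL fraction), so new CL fraction = 1 / 0.677 = 1.477.
fm × 1.9 + 1 − fm = 1.477  ⇒  fm × (1.9 − 1) = 0.4771  ⇒  fm = 0.530.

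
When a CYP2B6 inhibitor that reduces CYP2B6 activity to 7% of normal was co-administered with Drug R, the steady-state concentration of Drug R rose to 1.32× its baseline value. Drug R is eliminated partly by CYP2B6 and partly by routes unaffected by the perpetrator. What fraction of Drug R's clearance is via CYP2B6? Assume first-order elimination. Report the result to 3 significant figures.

CL'/CL = 1 / 1.32 = 0.7576
0.07·fm + (1 − fm) = 0.7576
fm = (0.7576 − 1) / (0.07 − 1) = 0.261

0.261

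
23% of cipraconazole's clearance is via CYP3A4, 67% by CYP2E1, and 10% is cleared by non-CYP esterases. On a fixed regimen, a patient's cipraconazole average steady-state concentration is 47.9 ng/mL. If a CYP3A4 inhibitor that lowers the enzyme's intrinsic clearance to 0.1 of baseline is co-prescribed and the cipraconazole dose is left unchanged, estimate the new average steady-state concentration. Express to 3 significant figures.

60.4 ng/mL

CYP3A4: 0.23 × 0.1 = 0.023
CYP2E1: 0.67 (unchanged)
Other: 0.1 (unchanged)
New clearance relative to baseline: 0.023 + 0.67 + 0.1 = 0.793.
New average steady-state concentration = baseline ÷ relative clearance = 47.9 / 0.793 = 60.4 ng/mL.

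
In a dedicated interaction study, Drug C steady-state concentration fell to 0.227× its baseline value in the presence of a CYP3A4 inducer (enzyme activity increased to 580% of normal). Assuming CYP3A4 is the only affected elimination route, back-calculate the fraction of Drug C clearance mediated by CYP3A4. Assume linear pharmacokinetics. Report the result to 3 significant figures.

Let x = fm,CYP3A4. Because steady-state concentration ∝ 1/CL, relative clearance rose to 1/0.227 = 4.405.
Only the CYP3A4 route changed, so 4.405 = x·5.8 + (1 − x), giving x = 0.709.

0.709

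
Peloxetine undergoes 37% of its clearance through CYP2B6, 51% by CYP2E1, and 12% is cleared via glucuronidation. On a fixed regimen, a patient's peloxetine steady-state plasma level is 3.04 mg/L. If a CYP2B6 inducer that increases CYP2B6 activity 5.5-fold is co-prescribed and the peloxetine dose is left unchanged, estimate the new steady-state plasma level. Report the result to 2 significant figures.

1.1 mg/L

The CYP2B6 pathway (37% of clearance) is boosted to 5.5× activity: 0.37 × 5.5 = 2.035.
CYP2E1 (51%) and the residual 12% are unaffected.
Relative clearance = 2.035 + 0.51 + 0.12 = 2.665.
With dosing unchanged, steady-state plasma level scales as 1/CL: 3.04 / 2.665 = 1.1 mg/L.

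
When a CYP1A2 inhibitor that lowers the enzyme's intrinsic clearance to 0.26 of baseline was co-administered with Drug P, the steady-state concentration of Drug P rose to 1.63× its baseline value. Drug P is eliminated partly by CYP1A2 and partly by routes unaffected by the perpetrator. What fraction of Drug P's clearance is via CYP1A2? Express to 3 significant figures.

0.522

Let x = fm,CYP1A2. Because steady-state concentration ∝ 1/CL, relative clearance fell to 1/1.63 = 0.6135.
Setting x·0.26 + (1 − x) = 0.6135 and solving: x = (0.6135 − 1)/(0.26 − 1) = 0.522.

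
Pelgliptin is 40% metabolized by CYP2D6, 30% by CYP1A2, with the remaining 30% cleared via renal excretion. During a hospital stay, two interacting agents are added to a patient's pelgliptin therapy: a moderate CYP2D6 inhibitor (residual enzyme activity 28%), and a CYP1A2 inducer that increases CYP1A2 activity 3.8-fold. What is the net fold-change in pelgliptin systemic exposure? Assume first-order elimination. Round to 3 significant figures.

The CYP2D6 pathway (40% of clearance) drops to 0.28× activity: 0.4 × 0.28 = 0.112.
The CYP1A2 pathway (30% of clearance) rises to 3.8× activity: 0.3 × 3.8 = 1.14.
Non-CYP routes (30%) are unchanged.
Relative clearance = 0.112 + 1.14 + 0.3 = 1.552.
Because systemic exposure varies inversely with clearance, the combined effect is 1 / 1.552 = 0.644.

0.644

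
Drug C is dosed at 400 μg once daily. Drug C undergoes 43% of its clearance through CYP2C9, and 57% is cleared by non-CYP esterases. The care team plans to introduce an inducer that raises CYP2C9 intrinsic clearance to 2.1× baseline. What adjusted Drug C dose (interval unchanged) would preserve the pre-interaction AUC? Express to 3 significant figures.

The CYP2C9 pathway (43% of clearance) increases to 2.1× activity: 0.43 × 2.1 = 0.903.
Non-CYP routes (57%) are unchanged.
New clearance relative to baseline: 0.903 + 0.57 = 1.473.
To maintain the same steady-state level, dose must scale with clearance: new dose = 400 × 1.473 = 589 μg.

589 μg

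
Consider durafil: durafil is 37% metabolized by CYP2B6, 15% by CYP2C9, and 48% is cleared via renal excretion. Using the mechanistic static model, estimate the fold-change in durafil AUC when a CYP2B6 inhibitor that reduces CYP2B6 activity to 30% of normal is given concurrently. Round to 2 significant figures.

1.3

The CYP2B6 pathway (37% of clearance) falls to 0.3× activity: 0.37 × 0.3 = 0.111.
CYP2C9 (15%) and the residual 48% are unaffected.
CL_new/CL_old = 0.111 + 0.15 + 0.48 = 0.741.
Since AUC ∝ 1/CL, the ratio is 1 / 0.741 = 1.3.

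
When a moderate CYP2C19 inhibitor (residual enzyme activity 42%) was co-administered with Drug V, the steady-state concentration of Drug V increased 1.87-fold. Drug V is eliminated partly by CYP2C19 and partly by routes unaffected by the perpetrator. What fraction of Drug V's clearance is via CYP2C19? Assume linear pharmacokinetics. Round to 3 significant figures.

CL'/CL = 1 / 1.87 = 0.5348
0.42·fm + (1 − fm) = 0.5348
fm = (0.5348 − 1) / (0.42 − 1) = 0.802

0.802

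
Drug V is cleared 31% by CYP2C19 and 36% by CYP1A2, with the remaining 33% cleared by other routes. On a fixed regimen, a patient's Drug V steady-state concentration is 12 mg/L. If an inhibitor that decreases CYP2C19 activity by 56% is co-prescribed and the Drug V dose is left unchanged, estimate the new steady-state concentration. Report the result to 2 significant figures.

The CYP2C19 pathway (31% of clearance) is reduced to 0.44× activity: 0.31 × 0.44 = 0.1364.
CYP1A2 (36%) and the residual 33% are unaffected.
CL_new/CL_old = 0.1364 + 0.36 + 0.33 = 0.8264.
New steady-state concentration = baseline ÷ relative clearance = 12 / 0.8264 = 15 mg/L.

15 mg/L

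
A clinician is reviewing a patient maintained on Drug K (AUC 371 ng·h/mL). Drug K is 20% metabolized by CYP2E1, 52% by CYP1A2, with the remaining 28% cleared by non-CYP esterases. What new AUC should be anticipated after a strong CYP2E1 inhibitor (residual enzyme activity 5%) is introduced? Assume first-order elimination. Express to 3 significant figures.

CYP2E1: 0.2 × 0.05 = 0.01
CYP1A2: 0.52 (unchanged)
Other: 0.28 (unchanged)
CL_new/CL_old = 0.01 + 0.52 + 0.28 = 0.81.
New AUC = baseline ÷ relative clearance = 371 / 0.81 = 458 ng·h/mL.

458 ng·h/mL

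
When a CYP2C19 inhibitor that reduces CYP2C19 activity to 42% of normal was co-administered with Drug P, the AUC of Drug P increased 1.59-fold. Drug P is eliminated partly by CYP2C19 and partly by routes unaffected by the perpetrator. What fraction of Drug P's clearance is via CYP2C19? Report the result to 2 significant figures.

0.64

Let fm be the CYP2C19 fraction. New clearance relative to baseline = fm × 0.42 + (1 − fm).
AUC ratio = 1 / (new CL fraction), so new CL fraction = 1 / 1.59 = 0.6289.
fm × 0.42 + 1 − fm = 0.6289  ⇒  fm × (0.42 − 1) = −0.3711  ⇒  fm = 0.64.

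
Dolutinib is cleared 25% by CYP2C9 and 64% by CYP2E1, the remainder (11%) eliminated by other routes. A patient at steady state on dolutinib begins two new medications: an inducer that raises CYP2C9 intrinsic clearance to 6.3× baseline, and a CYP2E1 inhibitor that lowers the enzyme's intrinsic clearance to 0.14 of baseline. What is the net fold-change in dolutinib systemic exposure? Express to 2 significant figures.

0.56

CYP2C9: 0.25 × 6.3 = 1.575
CYP2E1: 0.64 × 0.14 = 0.0896
Other: 0.11 (unchanged)
Relative clearance = 1.575 + 0.0896 + 0.11 = 1.7746.
Net systemic exposure ratio = 1 / 1.7746 = 0.56.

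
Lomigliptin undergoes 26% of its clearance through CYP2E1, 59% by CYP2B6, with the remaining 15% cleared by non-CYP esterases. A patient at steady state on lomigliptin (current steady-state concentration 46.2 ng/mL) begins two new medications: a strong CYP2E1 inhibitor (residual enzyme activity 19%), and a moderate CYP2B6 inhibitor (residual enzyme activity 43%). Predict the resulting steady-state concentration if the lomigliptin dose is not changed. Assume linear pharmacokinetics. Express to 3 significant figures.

CYP2E1: 0.26 × 0.19 = 0.0494
CYP2B6: 0.59 × 0.43 = 0.2537
Other: 0.15 (unchanged)
New clearance relative to baseline: 0.0494 + 0.2537 + 0.15 = 0.4531.
Dividing the baseline by the relative clearance: 46.2 / 0.4531 = 102 ng/mL.

102 ng/mL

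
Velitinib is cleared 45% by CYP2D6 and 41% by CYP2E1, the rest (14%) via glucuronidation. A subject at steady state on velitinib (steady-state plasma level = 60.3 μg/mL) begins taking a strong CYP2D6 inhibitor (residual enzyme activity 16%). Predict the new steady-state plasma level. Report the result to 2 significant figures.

CYP2D6: 0.45 × 0.16 = 0.072
CYP2E1: 0.41 (unchanged)
Other: 0.14 (unchanged)
CL_new/CL_old = 0.072 + 0.41 + 0.14 = 0.622.
With dosing unchanged, steady-state plasma level scales as 1/CL: 60.3 / 0.622 = 97 μg/mL.

97 μg/mL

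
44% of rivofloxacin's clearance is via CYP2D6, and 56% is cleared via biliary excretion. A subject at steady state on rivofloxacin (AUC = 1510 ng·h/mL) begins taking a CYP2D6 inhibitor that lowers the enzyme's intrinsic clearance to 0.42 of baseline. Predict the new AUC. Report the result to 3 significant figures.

CYP2D6: 0.44 × 0.42 = 0.1848
Other: 0.56 (unchanged)
CL_new/CL_old = 0.1848 + 0.56 = 0.7448.
AUC ∝ 1/CL, so new value = 1510 / 0.7448 = 2.03 × 10³ ng·h/mL.

2.03 × 10³ ng·h/mL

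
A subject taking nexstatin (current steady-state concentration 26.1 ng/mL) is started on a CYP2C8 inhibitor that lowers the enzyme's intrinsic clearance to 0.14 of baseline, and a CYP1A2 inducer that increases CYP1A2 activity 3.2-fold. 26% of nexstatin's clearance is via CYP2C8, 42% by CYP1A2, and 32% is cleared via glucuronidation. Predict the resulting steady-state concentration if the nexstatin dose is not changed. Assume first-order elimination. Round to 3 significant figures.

15.3 ng/mL

The CYP2C8 pathway (26% of clearance) is reduced to 0.14× activity: 0.26 × 0.14 = 0.0364.
The CYP1A2 pathway (42% of clearance) increases to 3.2× activity: 0.42 × 3.2 = 1.344.
The remaining 32% of clearance is unaffected.
New clearance relative to baseline: 0.0364 + 1.344 + 0.32 = 1.7004.
New steady-state concentration = 26.1 / 1.7004 = 15.3 ng/mL (concentration scales inversely with clearance).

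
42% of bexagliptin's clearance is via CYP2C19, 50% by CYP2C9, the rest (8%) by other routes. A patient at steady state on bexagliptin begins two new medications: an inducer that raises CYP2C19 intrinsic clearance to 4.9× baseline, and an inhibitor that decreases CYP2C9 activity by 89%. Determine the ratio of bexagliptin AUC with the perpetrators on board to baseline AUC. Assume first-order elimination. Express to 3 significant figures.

The CYP2C19 pathway (42% of clearance) increases to 4.9× activity: 0.42 × 4.9 = 2.058.
The CYP2C9 pathway (50% of clearance) falls to 0.11× activity: 0.5 × 0.11 = 0.055.
The remaining 8% of clearance is unaffected.
CL_new/CL_old = 2.058 + 0.055 + 0.08 = 2.193.
Because AUC varies inversely with clearance, the combined effect is 1 / 2.193 = 0.456.

0.456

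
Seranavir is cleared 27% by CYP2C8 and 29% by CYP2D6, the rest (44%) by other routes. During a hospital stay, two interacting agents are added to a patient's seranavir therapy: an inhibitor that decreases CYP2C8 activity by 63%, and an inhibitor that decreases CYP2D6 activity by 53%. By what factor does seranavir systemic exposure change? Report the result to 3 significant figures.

The CYP2C8 pathway (27% of clearance) drops to 0.37× activity: 0.27 × 0.37 = 0.0999.
The CYP2D6 pathway (29% of clearance) falls to 0.47× activity: 0.29 × 0.47 = 0.1363.
Non-CYP routes (44%) are unchanged.
Relative clearance = 0.0999 + 0.1363 + 0.44 = 0.6762.
Systemic exposure ∝ 1/CL: fold-change = 1 / 0.6762 = 1.48.

1.48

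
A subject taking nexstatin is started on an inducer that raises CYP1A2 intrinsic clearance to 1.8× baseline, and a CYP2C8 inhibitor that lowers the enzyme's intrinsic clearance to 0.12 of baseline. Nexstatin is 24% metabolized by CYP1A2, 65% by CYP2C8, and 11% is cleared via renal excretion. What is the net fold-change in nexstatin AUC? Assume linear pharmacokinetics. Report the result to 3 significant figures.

The CYP1A2 pathway (24% of clearance) increases to 1.8× activity: 0.24 × 1.8 = 0.432.
The CYP2C8 pathway (65% of clearance) is reduced to 0.12× activity: 0.65 × 0.12 = 0.078.
Non-CYP routes (11%) are unchanged.
New clearance relative to baseline: 0.432 + 0.078 + 0.11 = 0.62.
Net AUC ratio = 1 / 0.62 = 1.61.

1.61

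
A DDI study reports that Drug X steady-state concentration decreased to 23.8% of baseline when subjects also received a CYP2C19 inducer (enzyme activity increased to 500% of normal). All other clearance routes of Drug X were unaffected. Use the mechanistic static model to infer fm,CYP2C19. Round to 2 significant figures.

0.80

Write x for the fraction cleared via CYP2C19. The observed steady-state concentration change means clearance rose to 1/0.238 = 4.202 of baseline.
Only the CYP2C19 route changed, so 4.202 = x·5 + (1 − x), giving x = 0.80.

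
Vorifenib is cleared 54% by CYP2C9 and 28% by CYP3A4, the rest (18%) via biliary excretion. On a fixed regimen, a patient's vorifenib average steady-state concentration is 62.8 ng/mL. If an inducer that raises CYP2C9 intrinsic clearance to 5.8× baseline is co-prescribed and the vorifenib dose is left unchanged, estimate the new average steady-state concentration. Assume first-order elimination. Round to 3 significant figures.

17.5 ng/mL

The CYP2C9 pathway (54% of clearance) increases to 5.8× activity: 0.54 × 5.8 = 3.132.
CYP3A4 (28%) and the residual 18% are unaffected.
Relative clearance = 3.132 + 0.28 + 0.18 = 3.592.
With dosing unchanged, average steady-state concentration scales as 1/CL: 62.8 / 3.592 = 17.5 ng/mL.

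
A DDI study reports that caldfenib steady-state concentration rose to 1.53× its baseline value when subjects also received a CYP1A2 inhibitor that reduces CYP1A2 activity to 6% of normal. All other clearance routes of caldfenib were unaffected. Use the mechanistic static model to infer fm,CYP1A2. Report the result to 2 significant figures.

0.37

Write x for the fraction cleared via CYP1A2. The observed steady-state concentration change means clearance fell to 1/1.53 = 0.6536 of baseline.
Only the CYP1A2 route changed, so 0.6536 = x·0.06 + (1 − x), giving x = 0.37.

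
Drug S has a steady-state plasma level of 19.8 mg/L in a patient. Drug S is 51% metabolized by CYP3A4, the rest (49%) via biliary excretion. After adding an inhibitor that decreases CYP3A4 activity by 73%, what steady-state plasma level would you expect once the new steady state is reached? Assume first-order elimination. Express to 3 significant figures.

CYP3A4: 0.51 × 0.27 = 0.1377
Other: 0.49 (unchanged)
CL_new/CL_old = 0.1377 + 0.49 = 0.6277.
New steady-state plasma level = baseline ÷ relative clearance = 19.8 / 0.6277 = 31.5 mg/L.

31.5 mg/L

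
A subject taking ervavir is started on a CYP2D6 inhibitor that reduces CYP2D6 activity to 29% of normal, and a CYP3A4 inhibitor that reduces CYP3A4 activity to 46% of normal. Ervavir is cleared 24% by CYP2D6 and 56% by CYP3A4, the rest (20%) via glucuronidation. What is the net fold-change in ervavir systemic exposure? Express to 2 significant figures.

CYP2D6: 0.24 × 0.29 = 0.0696
CYP3A4: 0.56 × 0.46 = 0.2576
Other: 0.2 (unchanged)
New clearance relative to baseline: 0.0696 + 0.2576 + 0.2 = 0.5272.
Because systemic exposure varies inversely with clearance, the combined effect is 1 / 0.5272 = 1.9.

1.9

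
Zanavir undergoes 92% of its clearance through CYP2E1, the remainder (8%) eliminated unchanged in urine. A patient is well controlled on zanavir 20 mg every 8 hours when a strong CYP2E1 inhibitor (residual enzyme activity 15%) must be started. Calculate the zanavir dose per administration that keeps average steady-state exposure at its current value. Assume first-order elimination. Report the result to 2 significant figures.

CYP2E1: 0.92 × 0.15 = 0.138
Other: 0.08 (unchanged)
Relative clearance = 0.138 + 0.08 = 0.218.
Exposure is unchanged when dose changes in proportion to clearance. New dose = 20 mg × 0.218 = 4.4 mg.

4.4 mg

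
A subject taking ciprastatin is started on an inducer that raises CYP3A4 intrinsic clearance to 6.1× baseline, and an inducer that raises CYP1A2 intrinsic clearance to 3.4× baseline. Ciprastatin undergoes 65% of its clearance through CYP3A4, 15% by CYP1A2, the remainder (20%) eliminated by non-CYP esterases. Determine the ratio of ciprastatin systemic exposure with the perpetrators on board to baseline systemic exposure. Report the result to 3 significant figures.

0.214

The CYP3A4 pathway (65% of clearance) increases to 6.1× activity: 0.65 × 6.1 = 3.965.
The CYP1A2 pathway (15% of clearance) rises to 3.4× activity: 0.15 × 3.4 = 0.51.
Non-CYP routes (20%) are unchanged.
Relative clearance = 3.965 + 0.51 + 0.2 = 4.675.
Net systemic exposure ratio = 1 / 4.675 = 0.214.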